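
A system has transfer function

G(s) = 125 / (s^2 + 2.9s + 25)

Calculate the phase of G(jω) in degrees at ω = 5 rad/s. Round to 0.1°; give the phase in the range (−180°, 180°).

At s = jω = j5:
quadratic: (j5)² + 2.9·j5 + 25 = 0 + j14.5 → |·| ≈ 14.5, ∠ ≈ 90.00°
∠G = 0.00° − 90.00° = -90.00°

-90.0°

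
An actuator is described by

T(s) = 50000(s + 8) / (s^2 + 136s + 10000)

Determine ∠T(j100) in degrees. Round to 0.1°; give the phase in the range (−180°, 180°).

-4.6°

At s = jω = j100:
zero (s+8): 8 + j100 → |·| = √(8²+100²) = √10064 ≈ 100.32, ∠ = arctan(100/8) ≈ 85.43°
quadratic: (j100)² + 136·j100 + 10000 = 0 + j13600 → |·| ≈ 13600, ∠ ≈ 90.00°
∠T = 85.43° − 90.00° = -4.57°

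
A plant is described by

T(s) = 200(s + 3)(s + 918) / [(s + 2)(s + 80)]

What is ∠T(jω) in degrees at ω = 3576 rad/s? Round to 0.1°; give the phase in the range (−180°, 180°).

At s = jω = j3576:
zero (s+3): 3 + j3576 → |·| = √(3²+3576²) = √12787785 ≈ 3576, ∠ = arctan(3576/3) ≈ 89.95°
zero (s+918): 918 + j3576 → |·| = √(918²+3576²) = √13630500 ≈ 3692, ∠ = arctan(3576/918) ≈ 75.60°
pole (s+2): 2 + j3576 → |·| = √(2²+3576²) = √12787780 ≈ 3576, ∠ = arctan(3576/2) ≈ 89.97°
pole (s+80): 80 + j3576 → |·| = √(80²+3576²) = √12794176 ≈ 3576.9, ∠ = arctan(3576/80) ≈ 88.72°
∠T = 165.55° − 178.69° = -13.14°

-13.1°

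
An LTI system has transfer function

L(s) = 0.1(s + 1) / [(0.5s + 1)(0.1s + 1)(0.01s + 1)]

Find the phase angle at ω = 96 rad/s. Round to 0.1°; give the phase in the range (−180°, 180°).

At ω = 96 rad/s:
zero (1 + j96·1) = 1 + j96 → |·| ≈ 96.005, ∠ ≈ 89.40°
pole (1 + j96·0.5) = 1 + j48 → |·| ≈ 48.01, ∠ ≈ 88.81°
pole (1 + j96·0.1) = 1 + j9.6 → |·| ≈ 9.6519, ∠ ≈ 84.05°
pole (1 + j96·0.01) = 1 + j0.96 → |·| ≈ 1.3862, ∠ ≈ 43.83°
∠L = (89.40°) − (88.81° + 84.05° + 43.83°) = -127.29°

-127.3°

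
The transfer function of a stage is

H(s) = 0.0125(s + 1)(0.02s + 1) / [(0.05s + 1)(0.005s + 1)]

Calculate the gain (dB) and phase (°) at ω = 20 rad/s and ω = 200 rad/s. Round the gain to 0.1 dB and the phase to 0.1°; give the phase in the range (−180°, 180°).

At ω = 20 rad/s:
zero (1 + j20·1) = 1 + j20 → |·| ≈ 20.025, ∠ ≈ 87.14°
zero (1 + j20·0.02) = 1 + j0.4 → |·| ≈ 1.077, ∠ ≈ 21.80°
pole (1 + j20·0.05) = 1 + j1 → |·| ≈ 1.4142, ∠ ≈ 45.00°
pole (1 + j20·0.005) = 1 + j0.1 → |·| ≈ 1.005, ∠ ≈ 5.71°
|H| = 0.0125 · 20.025 · 1.077 / (1.4142 · 1.005) ≈ 0.18968
Gain = 20 log₁₀(0.18968) ≈ -14.44 dB
∠H = (87.14° + 21.80°) − (45.00° + 5.71°) = 58.23°

At ω = 200 rad/s:
zero (1 + j200·1) = 1 + j200 → |·| ≈ 200, ∠ ≈ 89.71°
zero (1 + j200·0.02) = 1 + j4 → |·| ≈ 4.1231, ∠ ≈ 75.96°
pole (1 + j200·0.05) = 1 + j10 → |·| ≈ 10.05, ∠ ≈ 84.29°
pole (1 + j200·0.005) = 1 + j1 → |·| ≈ 1.4142, ∠ ≈ 45.00°
|H| = 0.0125 · 200 · 4.1231 / (10.05 · 1.4142) ≈ 0.72525
Gain = 20 log₁₀(0.72525) ≈ -2.79 dB
∠H = (89.71° + 75.96°) − (84.29° + 45.00°) = 36.38°

ω = 20: -14.4 dB, 58.2°; ω = 200: -2.8 dB, 36.4°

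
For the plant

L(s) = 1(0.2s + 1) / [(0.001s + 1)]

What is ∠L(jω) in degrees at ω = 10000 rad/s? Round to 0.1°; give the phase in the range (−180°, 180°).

At ω = 10000 rad/s:
zero (1 + j10000·0.2) = 1 + j2000 → |·| ≈ 2000, ∠ ≈ 89.97°
pole (1 + j10000·0.001) = 1 + j10 → |·| ≈ 10.05, ∠ ≈ 84.29°
∠L = (89.97°) − (84.29°) = 5.68°

5.7°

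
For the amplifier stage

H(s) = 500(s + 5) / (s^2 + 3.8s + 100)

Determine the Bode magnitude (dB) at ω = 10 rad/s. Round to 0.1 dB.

At s = jω = j10:
zero (s+5): 5 + j10 → |·| = √(5²+10²) = √125 ≈ 11.18, ∠ = arctan(10/5) ≈ 63.43°
quadratic: (j10)² + 3.8·j10 + 100 = 0 + j38 → |·| ≈ 38, ∠ ≈ 90.00°
|H| = 500 · 11.18 / 38 ≈ 147.11
Gain = 20 log₁₀(147.11) ≈ 43.35 dB

43.4 dB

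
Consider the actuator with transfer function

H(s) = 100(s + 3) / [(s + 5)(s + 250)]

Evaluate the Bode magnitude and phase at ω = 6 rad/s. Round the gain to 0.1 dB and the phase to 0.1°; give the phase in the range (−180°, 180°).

-9.3 dB, 11.9°

At s = jω = j6:
zero (s+3): 3 + j6 → |·| = √(3²+6²) = √45 ≈ 6.7082, ∠ = arctan(6/3) ≈ 63.43°
pole (s+5): 5 + j6 → |·| = √(5²+6²) = √61 ≈ 7.8102, ∠ = arctan(6/5) ≈ 50.19°
pole (s+250): 250 + j6 → |·| = √(250²+6²) = √62536 ≈ 250.07, ∠ = arctan(6/250) ≈ 1.37°
|H| = 100 · 6.7082 / 1953.1 ≈ 0.34346
Gain = 20 log₁₀(0.34346) ≈ -9.28 dB
∠H = 63.43° − 51.56° = 11.87°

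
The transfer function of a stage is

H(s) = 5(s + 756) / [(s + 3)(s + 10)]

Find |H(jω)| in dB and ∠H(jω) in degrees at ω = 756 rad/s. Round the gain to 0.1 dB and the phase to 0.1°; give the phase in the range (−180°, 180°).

At s = jω = j756:
zero (s+756): 756 + j756 → |·| = √(756²+756²) = √1143072 ≈ 1069.1, ∠ = arctan(756/756) ≈ 45.00°
pole (s+3): 3 + j756 → |·| = √(3²+756²) = √571545 ≈ 756.01, ∠ = arctan(756/3) ≈ 89.77°
pole (s+10): 10 + j756 → |·| = √(10²+756²) = √571636 ≈ 756.07, ∠ = arctan(756/10) ≈ 89.24°
|H| = 5 · 1069.1 / 5.716e+05 ≈ 0.0093518
Gain = 20 log₁₀(0.0093518) ≈ -40.58 dB
∠H = 45.00° − 179.01° = -134.01°

-40.6 dB, -134.0°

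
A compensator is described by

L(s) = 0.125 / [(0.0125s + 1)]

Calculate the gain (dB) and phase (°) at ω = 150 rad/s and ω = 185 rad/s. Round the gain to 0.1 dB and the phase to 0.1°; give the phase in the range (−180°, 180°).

ω = 150: -24.6 dB, -61.9°; ω = 185: -26.1 dB, -66.6°

At ω = 150 rad/s:
pole (1 + j150·0.0125) = 1 + j1.875 → |·| ≈ 2.125, ∠ ≈ 61.93°
|L| = 0.125 · 1 / (2.125) ≈ 0.058824
Gain = 20 log₁₀(0.058824) ≈ -24.61 dB
∠L = (0°) − (61.93°) = -61.93°

At ω = 185 rad/s:
pole (1 + j185·0.0125) = 1 + j2.3125 → |·| ≈ 2.5195, ∠ ≈ 66.61°
|L| = 0.125 · 1 / (2.5195) ≈ 0.049613
Gain = 20 log₁₀(0.049613) ≈ -26.09 dB
∠L = (0°) − (66.61°) = -66.61°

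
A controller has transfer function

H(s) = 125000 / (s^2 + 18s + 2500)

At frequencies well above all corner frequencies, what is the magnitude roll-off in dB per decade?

Each pole contributes −20 dB/decade at high frequency; each zero contributes +20 dB/decade.
Net: 0 zero(s) − 2 pole(s) → -40 dB/decade.

-40 dB/decade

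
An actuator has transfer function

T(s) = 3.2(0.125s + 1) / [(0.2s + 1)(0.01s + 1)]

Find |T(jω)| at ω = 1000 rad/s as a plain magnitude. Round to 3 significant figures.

At ω = 1000 rad/s:
zero (1 + j1000·0.125) = 1 + j125 → |·| ≈ 125, ∠ ≈ 89.54°
pole (1 + j1000·0.2) = 1 + j200 → |·| ≈ 200, ∠ ≈ 89.71°
pole (1 + j1000·0.01) = 1 + j10 → |·| ≈ 10.05, ∠ ≈ 84.29°
|T| = 3.2 · 125 / (200 · 10.05) ≈ 0.199

0.199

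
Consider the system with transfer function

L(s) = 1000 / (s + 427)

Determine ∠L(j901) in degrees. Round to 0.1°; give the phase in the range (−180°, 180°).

-64.6°

At s = jω = j901:
pole (s+427): 427 + j901 → |·| = √(427²+901²) = √994130 ≈ 997.06, ∠ = arctan(901/427) ≈ 64.64°
∠L = 0.00° − 64.64° = -64.64°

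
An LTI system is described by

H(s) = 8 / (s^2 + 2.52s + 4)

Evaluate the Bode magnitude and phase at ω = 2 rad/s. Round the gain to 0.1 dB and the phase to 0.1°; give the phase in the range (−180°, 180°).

At s = jω = j2:
quadratic: (j2)² + 2.52·j2 + 4 = 0 + j5.04 → |·| ≈ 5.04, ∠ ≈ 90.00°
|H| = 8 / 5.04 ≈ 1.5873
Gain = 20 log₁₀(1.5873) ≈ 4.01 dB
∠H = 0.00° − 90.00° = -90.00°

4.0 dB, -90.0°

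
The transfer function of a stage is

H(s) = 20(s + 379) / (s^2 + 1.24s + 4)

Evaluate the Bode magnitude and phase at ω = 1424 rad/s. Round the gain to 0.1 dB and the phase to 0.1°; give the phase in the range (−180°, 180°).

-36.8 dB, -104.9°

At s = jω = j1424:
zero (s+379): 379 + j1424 → |·| = √(379²+1424²) = √2171417 ≈ 1473.6, ∠ = arctan(1424/379) ≈ 75.10°
quadratic: (j1424)² + 1.24·j1424 + 4 = -2027772 + j1765.76 → |·| ≈ 2.0278e+06, ∠ ≈ 179.95°
|H| = 20 · 1473.6 / 2.0278e+06 ≈ 0.014534
Gain = 20 log₁₀(0.014534) ≈ -36.75 dB
∠H = 75.10° − 179.95° = -104.85°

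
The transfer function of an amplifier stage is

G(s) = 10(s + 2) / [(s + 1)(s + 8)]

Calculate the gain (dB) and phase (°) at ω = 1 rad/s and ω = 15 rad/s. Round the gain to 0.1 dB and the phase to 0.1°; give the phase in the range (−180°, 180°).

ω = 1: 5.9 dB, -25.6°; ω = 15: -4.6 dB, -65.7°

At s = jω = j1:
zero (s+2): 2 + j1 → |·| = √(2²+1²) = √5 ≈ 2.2361, ∠ = arctan(1/2) ≈ 26.57°
pole (s+1): 1 + j1 → |·| = √(1²+1²) = √2 ≈ 1.4142, ∠ = arctan(1/1) ≈ 45.00°
pole (s+8): 8 + j1 → |·| = √(8²+1²) = √65 ≈ 8.0623, ∠ = arctan(1/8) ≈ 7.13°
|G| = 10 · 2.2361 / 11.402 ≈ 1.9611
Gain = 20 log₁₀(1.9611) ≈ 5.85 dB
∠G = 26.57° − 52.13° = -25.56°

At s = jω = j15:
zero (s+2): 2 + j15 → |·| = √(2²+15²) = √229 ≈ 15.133, ∠ = arctan(15/2) ≈ 82.41°
pole (s+1): 1 + j15 → |·| = √(1²+15²) = √226 ≈ 15.033, ∠ = arctan(15/1) ≈ 86.19°
pole (s+8): 8 + j15 → |·| = √(8²+15²) = √289 ≈ 17, ∠ = arctan(15/8) ≈ 61.93°
|G| = 10 · 15.133 / 255.56 ≈ 0.59215
Gain = 20 log₁₀(0.59215) ≈ -4.55 dB
∠G = 82.41° − 148.12° = -65.71°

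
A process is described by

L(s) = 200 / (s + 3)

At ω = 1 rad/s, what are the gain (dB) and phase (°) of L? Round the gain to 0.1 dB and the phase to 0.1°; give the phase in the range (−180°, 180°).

36.0 dB, -18.4°

At s = jω = j1:
pole (s+3): 3 + j1 → |·| = √(3²+1²) = √10 ≈ 3.1623, ∠ = arctan(1/3) ≈ 18.43°
|L| = 200 / 3.1623 ≈ 63.245
Gain = 20 log₁₀(63.245) ≈ 36.02 dB
∠L = 0.00° − 18.43° = -18.43°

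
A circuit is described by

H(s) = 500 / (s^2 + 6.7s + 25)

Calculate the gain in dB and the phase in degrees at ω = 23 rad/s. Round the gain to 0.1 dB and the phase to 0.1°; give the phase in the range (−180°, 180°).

At s = jω = j23:
quadratic: (j23)² + 6.7·j23 + 25 = -504 + j154.1 → |·| ≈ 527.03, ∠ ≈ 163.00°
|H| = 500 / 527.03 ≈ 0.94871
Gain = 20 log₁₀(0.94871) ≈ -0.46 dB
∠H = 0.00° − 163.00° = -163.00°

-0.5 dB, -163.0°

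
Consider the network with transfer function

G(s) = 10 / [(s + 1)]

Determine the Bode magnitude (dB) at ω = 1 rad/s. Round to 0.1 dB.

17.0 dB

At ω = 1 rad/s:
pole (1 + j1·1) = 1 + j1 → |·| ≈ 1.4142, ∠ ≈ 45.00°
|G| = 10 · 1 / (1.4142) ≈ 7.0711
Gain = 20 log₁₀(7.0711) ≈ 16.99 dB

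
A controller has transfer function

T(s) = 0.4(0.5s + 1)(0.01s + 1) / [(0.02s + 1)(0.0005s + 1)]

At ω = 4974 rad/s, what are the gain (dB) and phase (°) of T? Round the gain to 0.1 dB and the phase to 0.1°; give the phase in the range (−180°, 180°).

At ω = 4974 rad/s:
zero (1 + j4974·0.5) = 1 + j2487 → |·| ≈ 2487, ∠ ≈ 89.98°
zero (1 + j4974·0.01) = 1 + j49.74 → |·| ≈ 49.75, ∠ ≈ 88.85°
pole (1 + j4974·0.02) = 1 + j99.48 → |·| ≈ 99.485, ∠ ≈ 89.42°
pole (1 + j4974·0.0005) = 1 + j2.487 → |·| ≈ 2.6805, ∠ ≈ 68.10°
|T| = 0.4 · 2487 · 49.75 / (99.485 · 2.6805) ≈ 185.59
Gain = 20 log₁₀(185.59) ≈ 45.37 dB
∠T = (89.98° + 88.85°) − (89.42° + 68.10°) = 21.31°

45.4 dB, 21.3°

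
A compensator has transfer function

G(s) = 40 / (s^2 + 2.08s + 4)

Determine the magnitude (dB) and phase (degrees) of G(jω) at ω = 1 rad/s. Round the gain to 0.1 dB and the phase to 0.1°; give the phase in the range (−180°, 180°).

At s = jω = j1:
quadratic: (j1)² + 2.08·j1 + 4 = 3 + j2.08 → |·| ≈ 3.6505, ∠ ≈ 34.73°
|G| = 40 / 3.6505 ≈ 10.957
Gain = 20 log₁₀(10.957) ≈ 20.79 dB
∠G = 0.00° − 34.73° = -34.73°

20.8 dB, -34.7°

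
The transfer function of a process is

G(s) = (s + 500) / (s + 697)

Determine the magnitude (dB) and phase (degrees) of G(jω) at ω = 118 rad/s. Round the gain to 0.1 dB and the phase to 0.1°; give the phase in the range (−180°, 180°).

Substitute s = j118:
Numerator: (j118) + 500 = 500 + j118
Denominator: (j118) + 697 = 697 + j118
|N| = √(500² + 118²) ≈ 513.74, ∠N ≈ 13.28°
|D| = √(697² + 118²) ≈ 706.92, ∠D ≈ 9.61°
|G| = 513.74 / 706.92 ≈ 0.72673
Gain = 20 log₁₀(0.72673) ≈ -2.77 dB
∠G = 13.28° − 9.61° = 3.67°

-2.8 dB, 3.7°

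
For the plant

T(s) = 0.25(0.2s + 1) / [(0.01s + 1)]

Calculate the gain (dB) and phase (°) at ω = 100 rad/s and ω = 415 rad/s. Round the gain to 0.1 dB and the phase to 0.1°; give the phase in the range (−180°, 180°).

At ω = 100 rad/s:
zero (1 + j100·0.2) = 1 + j20 → |·| ≈ 20.025, ∠ ≈ 87.14°
pole (1 + j100·0.01) = 1 + j1 → |·| ≈ 1.4142, ∠ ≈ 45.00°
|T| = 0.25 · 20.025 / (1.4142) ≈ 3.54
Gain = 20 log₁₀(3.54) ≈ 10.98 dB
∠T = (87.14°) − (45.00°) = 42.14°

At ω = 415 rad/s:
zero (1 + j415·0.2) = 1 + j83 → |·| ≈ 83.006, ∠ ≈ 89.31°
pole (1 + j415·0.01) = 1 + j4.15 → |·| ≈ 4.2688, ∠ ≈ 76.45°
|T| = 0.25 · 83.006 / (4.2688) ≈ 4.8612
Gain = 20 log₁₀(4.8612) ≈ 13.73 dB
∠T = (89.31°) − (76.45°) = 12.86°

ω = 100: 11.0 dB, 42.1°; ω = 415: 13.7 dB, 12.9°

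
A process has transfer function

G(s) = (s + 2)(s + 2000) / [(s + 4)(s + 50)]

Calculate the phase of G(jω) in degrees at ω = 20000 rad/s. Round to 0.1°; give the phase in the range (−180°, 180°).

-5.6°

At s = jω = j20000:
zero (s+2): 2 + j20000 → |·| = √(2²+20000²) = √400000004 ≈ 20000, ∠ = arctan(20000/2) ≈ 89.99°
zero (s+2000): 2000 + j20000 → |·| = √(2000²+20000²) = √404000000 ≈ 20100, ∠ = arctan(20000/2000) ≈ 84.29°
pole (s+4): 4 + j20000 → |·| = √(4²+20000²) = √400000016 ≈ 20000, ∠ = arctan(20000/4) ≈ 89.99°
pole (s+50): 50 + j20000 → |·| = √(50²+20000²) = √400002500 ≈ 20000, ∠ = arctan(20000/50) ≈ 89.86°
∠G = 174.28° − 179.85° = -5.57°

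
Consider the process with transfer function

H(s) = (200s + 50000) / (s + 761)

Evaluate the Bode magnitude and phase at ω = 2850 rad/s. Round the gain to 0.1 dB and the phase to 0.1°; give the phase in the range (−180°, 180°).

Substitute s = j2850:
Numerator: 200(j2850) + 50000 = 50000 + j570000
Denominator: (j2850) + 761 = 761 + j2850
|N| = √(50000² + 570000²) ≈ 5.7219e+05, ∠N ≈ 84.99°
|D| = √(761² + 2850²) ≈ 2949.9, ∠D ≈ 75.05°
|H| = 5.7219e+05 / 2949.9 ≈ 193.97
Gain = 20 log₁₀(193.97) ≈ 45.75 dB
∠H = 84.99° − 75.05° = 9.94°

45.8 dB, 9.9°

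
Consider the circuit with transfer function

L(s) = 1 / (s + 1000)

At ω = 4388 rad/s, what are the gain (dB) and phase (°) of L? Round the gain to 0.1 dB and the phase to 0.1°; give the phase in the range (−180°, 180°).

-73.1 dB, -77.2°

At s = jω = j4388:
pole (s+1000): 1000 + j4388 → |·| = √(1000²+4388²) = √20254544 ≈ 4500.5, ∠ = arctan(4388/1000) ≈ 77.16°
|L| = 1 / 4500.5 ≈ 0.0002222
Gain = 20 log₁₀(0.0002222) ≈ -73.07 dB
∠L = 0.00° − 77.16° = -77.16°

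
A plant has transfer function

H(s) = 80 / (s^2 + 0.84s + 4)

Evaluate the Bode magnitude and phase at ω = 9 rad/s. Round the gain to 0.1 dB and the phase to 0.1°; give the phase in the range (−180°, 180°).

At s = jω = j9:
quadratic: (j9)² + 0.84·j9 + 4 = -77 + j7.56 → |·| ≈ 77.37, ∠ ≈ 174.39°
|H| = 80 / 77.37 ≈ 1.034
Gain = 20 log₁₀(1.034) ≈ 0.29 dB
∠H = 0.00° − 174.39° = -174.39°

0.3 dB, -174.4°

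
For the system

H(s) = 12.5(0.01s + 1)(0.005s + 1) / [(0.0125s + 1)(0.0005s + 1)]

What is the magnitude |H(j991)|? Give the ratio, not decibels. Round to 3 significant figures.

45.4

At ω = 991 rad/s:
zero (1 + j991·0.01) = 1 + j9.91 → |·| ≈ 9.9603, ∠ ≈ 84.24°
zero (1 + j991·0.005) = 1 + j4.955 → |·| ≈ 5.0549, ∠ ≈ 78.59°
pole (1 + j991·0.0125) = 1 + j12.3875 → |·| ≈ 12.428, ∠ ≈ 85.38°
pole (1 + j991·0.0005) = 1 + j0.4955 → |·| ≈ 1.116, ∠ ≈ 26.36°
|H| = 12.5 · 9.9603 · 5.0549 / (12.428 · 1.116) ≈ 45.376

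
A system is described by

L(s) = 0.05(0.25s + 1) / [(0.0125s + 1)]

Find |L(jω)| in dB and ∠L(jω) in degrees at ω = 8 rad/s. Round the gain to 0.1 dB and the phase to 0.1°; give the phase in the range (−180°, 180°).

-19.1 dB, 57.7°

At ω = 8 rad/s:
zero (1 + j8·0.25) = 1 + j2 → |·| ≈ 2.2361, ∠ ≈ 63.43°
pole (1 + j8·0.0125) = 1 + j0.1 → |·| ≈ 1.005, ∠ ≈ 5.71°
|L| = 0.05 · 2.2361 / (1.005) ≈ 0.11125
Gain = 20 log₁₀(0.11125) ≈ -19.07 dB
∠L = (63.43°) − (5.71°) = 57.72°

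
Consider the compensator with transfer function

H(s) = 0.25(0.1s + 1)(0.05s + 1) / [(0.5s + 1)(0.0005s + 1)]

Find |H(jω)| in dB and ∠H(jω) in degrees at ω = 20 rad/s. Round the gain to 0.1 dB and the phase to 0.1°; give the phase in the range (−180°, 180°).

-22.1 dB, 23.6°

At ω = 20 rad/s:
zero (1 + j20·0.1) = 1 + j2 → |·| ≈ 2.2361, ∠ ≈ 63.43°
zero (1 + j20·0.05) = 1 + j1 → |·| ≈ 1.4142, ∠ ≈ 45.00°
pole (1 + j20·0.5) = 1 + j10 → |·| ≈ 10.05, ∠ ≈ 84.29°
pole (1 + j20·0.0005) = 1 + j0.01 → |·| ≈ 1, ∠ ≈ 0.57°
|H| = 0.25 · 2.2361 · 1.4142 / (10.05 · 1) ≈ 0.078664
Gain = 20 log₁₀(0.078664) ≈ -22.08 dB
∠H = (63.43° + 45.00°) − (84.29° + 0.57°) = 23.57°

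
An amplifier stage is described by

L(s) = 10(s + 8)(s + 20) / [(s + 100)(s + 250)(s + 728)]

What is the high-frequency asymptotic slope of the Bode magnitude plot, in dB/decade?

-20 dB/decade

Each pole contributes −20 dB/decade at high frequency; each zero contributes +20 dB/decade.
Net: 2 zero(s) − 3 pole(s) → -20 dB/decade.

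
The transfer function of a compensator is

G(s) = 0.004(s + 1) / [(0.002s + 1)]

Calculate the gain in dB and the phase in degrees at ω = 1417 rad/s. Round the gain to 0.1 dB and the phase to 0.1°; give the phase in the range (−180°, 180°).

5.5 dB, 19.4°

At ω = 1417 rad/s:
zero (1 + j1417·1) = 1 + j1417 → |·| ≈ 1417, ∠ ≈ 89.96°
pole (1 + j1417·0.002) = 1 + j2.834 → |·| ≈ 3.0053, ∠ ≈ 70.56°
|G| = 0.004 · 1417 / (3.0053) ≈ 1.886
Gain = 20 log₁₀(1.886) ≈ 5.51 dB
∠G = (89.96°) − (70.56°) = 19.40°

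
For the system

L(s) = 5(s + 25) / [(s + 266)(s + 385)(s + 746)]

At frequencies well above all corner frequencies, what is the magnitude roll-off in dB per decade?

Each pole contributes −20 dB/decade at high frequency; each zero contributes +20 dB/decade.
Net: 1 zero(s) − 3 pole(s) → -40 dB/decade.

-40 dB/decade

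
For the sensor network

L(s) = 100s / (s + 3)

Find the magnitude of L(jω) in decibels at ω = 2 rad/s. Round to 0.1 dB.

34.9 dB

At s = jω = j2:
zero at origin: s = j2 → |·| = 2, ∠ = 90.00°
pole (s+3): 3 + j2 → |·| = √(3²+2²) = √13 ≈ 3.6056, ∠ = arctan(2/3) ≈ 33.69°
|L| = 100 · 2 / 3.6056 ≈ 55.469
Gain = 20 log₁₀(55.469) ≈ 34.88 dB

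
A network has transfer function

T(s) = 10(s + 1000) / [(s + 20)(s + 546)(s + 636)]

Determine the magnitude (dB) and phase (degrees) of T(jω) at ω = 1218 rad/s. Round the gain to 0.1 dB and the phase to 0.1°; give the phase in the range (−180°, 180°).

-103.0 dB, -166.7°

At s = jω = j1218:
zero (s+1000): 1000 + j1218 → |·| = √(1000²+1218²) = √2483524 ≈ 1575.9, ∠ = arctan(1218/1000) ≈ 50.61°
pole (s+20): 20 + j1218 → |·| = √(20²+1218²) = √1483924 ≈ 1218.2, ∠ = arctan(1218/20) ≈ 89.06°
pole (s+546): 546 + j1218 → |·| = √(546²+1218²) = √1781640 ≈ 1334.8, ∠ = arctan(1218/546) ≈ 65.85°
pole (s+636): 636 + j1218 → |·| = √(636²+1218²) = √1888020 ≈ 1374.1, ∠ = arctan(1218/636) ≈ 62.43°
|T| = 10 · 1575.9 / 2.2344e+09 ≈ 7.0529e-06
Gain = 20 log₁₀(7.0529e-06) ≈ -103.03 dB
∠T = 50.61° − 217.34° = -166.73°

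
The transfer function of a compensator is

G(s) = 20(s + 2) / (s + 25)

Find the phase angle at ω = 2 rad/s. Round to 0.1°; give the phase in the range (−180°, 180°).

40.4°

At s = jω = j2:
zero (s+2): 2 + j2 → |·| = √(2²+2²) = √8 ≈ 2.8284, ∠ = arctan(2/2) ≈ 45.00°
pole (s+25): 25 + j2 → |·| = √(25²+2²) = √629 ≈ 25.08, ∠ = arctan(2/25) ≈ 4.57°
∠G = 45.00° − 4.57° = 40.43°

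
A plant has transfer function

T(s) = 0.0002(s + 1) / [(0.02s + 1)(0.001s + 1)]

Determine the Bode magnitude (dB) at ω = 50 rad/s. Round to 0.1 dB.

At ω = 50 rad/s:
zero (1 + j50·1) = 1 + j50 → |·| ≈ 50.01, ∠ ≈ 88.85°
pole (1 + j50·0.02) = 1 + j1 → |·| ≈ 1.4142, ∠ ≈ 45.00°
pole (1 + j50·0.001) = 1 + j0.05 → |·| ≈ 1.0012, ∠ ≈ 2.86°
|T| = 0.0002 · 50.01 / (1.4142 · 1.0012) ≈ 0.0070641
Gain = 20 log₁₀(0.0070641) ≈ -43.02 dB

-43.0 dB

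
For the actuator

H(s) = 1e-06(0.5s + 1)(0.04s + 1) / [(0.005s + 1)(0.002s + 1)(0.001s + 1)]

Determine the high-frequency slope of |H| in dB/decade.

Each pole contributes −20 dB/decade at high frequency; each zero contributes +20 dB/decade.
Net: 2 zero(s) − 3 pole(s) → -20 dB/decade.

-20 dB/decade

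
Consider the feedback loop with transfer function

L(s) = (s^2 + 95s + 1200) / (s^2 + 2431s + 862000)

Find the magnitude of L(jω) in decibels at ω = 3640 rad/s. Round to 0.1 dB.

-1.2 dB

Substitute s = j3640:
Numerator: (j3640)^2 + 95(j3640) + 1200 = -13248400 + j345800
Denominator: (j3640)^2 + 2431(j3640) + 862000 = -12387600 + j8848840
|N| = √(13248400² + 345800²) ≈ 1.3253e+07, ∠N ≈ 178.50°
|D| = √(12387600² + 8848840²) ≈ 1.5223e+07, ∠D ≈ 144.46°
|L| = 1.3253e+07 / 1.5223e+07 ≈ 0.87059
Gain = 20 log₁₀(0.87059) ≈ -1.20 dB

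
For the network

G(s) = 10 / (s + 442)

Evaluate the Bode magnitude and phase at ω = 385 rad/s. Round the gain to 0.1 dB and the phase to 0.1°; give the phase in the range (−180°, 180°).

Substitute s = j385:
Numerator: 10 = 10 + j0
Denominator: (j385) + 442 = 442 + j385
|N| = √(10² + 0²) ≈ 10, ∠N ≈ 0.00°
|D| = √(442² + 385²) ≈ 586.16, ∠D ≈ 41.06°
|G| = 10 / 586.16 ≈ 0.01706
Gain = 20 log₁₀(0.01706) ≈ -35.36 dB
∠G = 0.00° − 41.06° = -41.06°

-35.4 dB, -41.1°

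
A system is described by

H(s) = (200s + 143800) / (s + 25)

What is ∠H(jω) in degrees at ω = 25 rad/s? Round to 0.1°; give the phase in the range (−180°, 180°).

Substitute s = j25:
Numerator: 200(j25) + 143800 = 143800 + j5000
Denominator: (j25) + 25 = 25 + j25
|N| = √(143800² + 5000²) ≈ 1.4389e+05, ∠N ≈ 1.99°
|D| = √(25² + 25²) ≈ 35.355, ∠D ≈ 45.00°
∠H = 1.99° − 45.00° = -43.01°

-43.0°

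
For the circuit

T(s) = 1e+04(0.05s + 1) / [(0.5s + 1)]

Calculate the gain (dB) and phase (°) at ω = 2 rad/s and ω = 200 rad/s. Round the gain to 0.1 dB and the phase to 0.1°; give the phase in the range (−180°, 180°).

At ω = 2 rad/s:
zero (1 + j2·0.05) = 1 + j0.1 → |·| ≈ 1.005, ∠ ≈ 5.71°
pole (1 + j2·0.5) = 1 + j1 → |·| ≈ 1.4142, ∠ ≈ 45.00°
|T| = 1e+04 · 1.005 / (1.4142) ≈ 7106.5
Gain = 20 log₁₀(7106.5) ≈ 77.03 dB
∠T = (5.71°) − (45.00°) = -39.29°

At ω = 200 rad/s:
zero (1 + j200·0.05) = 1 + j10 → |·| ≈ 10.05, ∠ ≈ 84.29°
pole (1 + j200·0.5) = 1 + j100 → |·| ≈ 100, ∠ ≈ 89.43°
|T| = 1e+04 · 10.05 / (100) ≈ 1005
Gain = 20 log₁₀(1005) ≈ 60.04 dB
∠T = (84.29°) − (89.43°) = -5.14°

ω = 2: 77.0 dB, -39.3°; ω = 200: 60.0 dB, -5.1°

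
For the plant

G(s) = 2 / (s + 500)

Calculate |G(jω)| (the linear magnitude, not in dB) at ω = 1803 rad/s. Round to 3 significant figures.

0.00107

At s = jω = j1803:
pole (s+500): 500 + j1803 → |·| = √(500²+1803²) = √3500809 ≈ 1871, ∠ = arctan(1803/500) ≈ 74.50°
|G| = 2 / 1871 ≈ 0.0010689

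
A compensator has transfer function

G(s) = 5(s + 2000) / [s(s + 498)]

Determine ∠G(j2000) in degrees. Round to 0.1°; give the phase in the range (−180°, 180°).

-121.0°

At s = jω = j2000:
zero (s+2000): 2000 + j2000 → |·| = √(2000²+2000²) = √8000000 ≈ 2828.4, ∠ = arctan(2000/2000) ≈ 45.00°
pole (s+498): 498 + j2000 → |·| = √(498²+2000²) = √4248004 ≈ 2061.1, ∠ = arctan(2000/498) ≈ 76.02°
pole at origin: |s| = 2000, ∠ = 90.00° (in denominator)
∠G = 45.00° − 166.02° = -121.02°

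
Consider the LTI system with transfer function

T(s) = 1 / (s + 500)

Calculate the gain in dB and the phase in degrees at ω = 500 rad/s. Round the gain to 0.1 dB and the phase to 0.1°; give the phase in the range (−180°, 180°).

-57.0 dB, -45.0°

Substitute s = j500:
Numerator: 1 = 1 + j0
Denominator: (j500) + 500 = 500 + j500
|N| = √(1² + 0²) ≈ 1, ∠N ≈ 0.00°
|D| = √(500² + 500²) ≈ 707.11, ∠D ≈ 45.00°
|T| = 1 / 707.11 ≈ 0.0014142
Gain = 20 log₁₀(0.0014142) ≈ -56.99 dB
∠T = 0.00° − 45.00° = -45.00°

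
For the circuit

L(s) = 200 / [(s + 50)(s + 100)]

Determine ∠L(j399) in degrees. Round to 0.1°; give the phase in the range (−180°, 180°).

-158.8°

At s = jω = j399:
pole (s+50): 50 + j399 → |·| = √(50²+399²) = √161701 ≈ 402.12, ∠ = arctan(399/50) ≈ 82.86°
pole (s+100): 100 + j399 → |·| = √(100²+399²) = √169201 ≈ 411.34, ∠ = arctan(399/100) ≈ 75.93°
∠L = 0.00° − 158.79° = -158.79°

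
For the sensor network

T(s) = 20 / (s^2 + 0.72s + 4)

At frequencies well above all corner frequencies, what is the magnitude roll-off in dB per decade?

Each pole contributes −20 dB/decade at high frequency; each zero contributes +20 dB/decade.
Net: 0 zero(s) − 2 pole(s) → -40 dB/decade.

-40 dB/decade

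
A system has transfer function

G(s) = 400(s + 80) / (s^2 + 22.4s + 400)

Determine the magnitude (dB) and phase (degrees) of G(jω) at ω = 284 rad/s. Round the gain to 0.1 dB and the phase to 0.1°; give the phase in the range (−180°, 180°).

At s = jω = j284:
zero (s+80): 80 + j284 → |·| = √(80²+284²) = √87056 ≈ 295.05, ∠ = arctan(284/80) ≈ 74.27°
quadratic: (j284)² + 22.4·j284 + 400 = -80256 + j6361.6 → |·| ≈ 80508, ∠ ≈ 175.47°
|G| = 400 · 295.05 / 80508 ≈ 1.4659
Gain = 20 log₁₀(1.4659) ≈ 3.32 dB
∠G = 74.27° − 175.47° = -101.20°

3.3 dB, -101.2°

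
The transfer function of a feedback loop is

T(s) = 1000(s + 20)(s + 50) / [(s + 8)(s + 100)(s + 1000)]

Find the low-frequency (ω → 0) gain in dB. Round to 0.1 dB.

T(0) = 1000·20·50 / (8·100·1000) = 1.25
20 log₁₀(1.25) ≈ 1.94 dB

1.9 dB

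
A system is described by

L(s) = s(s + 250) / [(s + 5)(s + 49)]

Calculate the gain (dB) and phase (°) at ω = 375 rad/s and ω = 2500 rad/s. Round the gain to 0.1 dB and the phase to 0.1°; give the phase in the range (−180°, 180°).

At s = jω = j375:
zero (s+250): 250 + j375 → |·| = √(250²+375²) = √203125 ≈ 450.69, ∠ = arctan(375/250) ≈ 56.31°
zero at origin: s = j375 → |·| = 375, ∠ = 90.00°
pole (s+5): 5 + j375 → |·| = √(5²+375²) = √140650 ≈ 375.03, ∠ = arctan(375/5) ≈ 89.24°
pole (s+49): 49 + j375 → |·| = √(49²+375²) = √143026 ≈ 378.19, ∠ = arctan(375/49) ≈ 82.56°
|L| = 1 · 1.6901e+05 / 1.4183e+05 ≈ 1.1916
Gain = 20 log₁₀(1.1916) ≈ 1.52 dB
∠L = 146.31° − 171.80° = -25.49°

At s = jω = j2500:
zero (s+250): 250 + j2500 → |·| = √(250²+2500²) = √6312500 ≈ 2512.5, ∠ = arctan(2500/250) ≈ 84.29°
zero at origin: s = j2500 → |·| = 2500, ∠ = 90.00°
pole (s+5): 5 + j2500 → |·| = √(5²+2500²) = √6250025 ≈ 2500, ∠ = arctan(2500/5) ≈ 89.89°
pole (s+49): 49 + j2500 → |·| = √(49²+2500²) = √6252401 ≈ 2500.5, ∠ = arctan(2500/49) ≈ 88.88°
|L| = 1 · 6.2812e+06 / 6.2512e+06 ≈ 1.0048
Gain = 20 log₁₀(1.0048) ≈ 0.04 dB
∠L = 174.29° − 178.77° = -4.48°

ω = 375: 1.5 dB, -25.5°; ω = 2500: 0.0 dB, -4.5°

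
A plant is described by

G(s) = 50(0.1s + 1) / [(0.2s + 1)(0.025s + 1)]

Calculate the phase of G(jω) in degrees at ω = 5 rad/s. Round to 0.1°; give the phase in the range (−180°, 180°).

-25.6°

At ω = 5 rad/s:
zero (1 + j5·0.1) = 1 + j0.5 → |·| ≈ 1.118, ∠ ≈ 26.57°
pole (1 + j5·0.2) = 1 + j1 → |·| ≈ 1.4142, ∠ ≈ 45.00°
pole (1 + j5·0.025) = 1 + j0.125 → |·| ≈ 1.0078, ∠ ≈ 7.13°
∠G = (26.57°) − (45.00° + 7.13°) = -25.56°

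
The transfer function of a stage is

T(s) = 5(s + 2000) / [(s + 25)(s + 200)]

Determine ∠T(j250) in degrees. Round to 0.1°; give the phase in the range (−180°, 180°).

-128.5°

At s = jω = j250:
zero (s+2000): 2000 + j250 → |·| = √(2000²+250²) = √4062500 ≈ 2015.6, ∠ = arctan(250/2000) ≈ 7.13°
pole (s+25): 25 + j250 → |·| = √(25²+250²) = √63125 ≈ 251.25, ∠ = arctan(250/25) ≈ 84.29°
pole (s+200): 200 + j250 → |·| = √(200²+250²) = √102500 ≈ 320.16, ∠ = arctan(250/200) ≈ 51.34°
∠T = 7.13° − 135.63° = -128.50°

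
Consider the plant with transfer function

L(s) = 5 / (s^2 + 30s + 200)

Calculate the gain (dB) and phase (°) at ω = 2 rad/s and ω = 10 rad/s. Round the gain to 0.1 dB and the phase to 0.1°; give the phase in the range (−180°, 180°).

ω = 2: -32.3 dB, -17.0°; ω = 10: -36.0 dB, -71.6°

Substitute s = j2:
Numerator: 5 = 5 + j0
Denominator: (j2)^2 + 30(j2) + 200 = 196 + j60
|N| = √(5² + 0²) ≈ 5, ∠N ≈ 0.00°
|D| = √(196² + 60²) ≈ 204.98, ∠D ≈ 17.02°
|L| = 5 / 204.98 ≈ 0.024393
Gain = 20 log₁₀(0.024393) ≈ -32.25 dB
∠L = 0.00° − 17.02° = -17.02°

Substitute s = j10:
Numerator: 5 = 5 + j0
Denominator: (j10)^2 + 30(j10) + 200 = 100 + j300
|N| = √(5² + 0²) ≈ 5, ∠N ≈ 0.00°
|D| = √(100² + 300²) ≈ 316.23, ∠D ≈ 71.57°
|L| = 5 / 316.23 ≈ 0.015811
Gain = 20 log₁₀(0.015811) ≈ -36.02 dB
∠L = 0.00° − 71.57° = -71.57°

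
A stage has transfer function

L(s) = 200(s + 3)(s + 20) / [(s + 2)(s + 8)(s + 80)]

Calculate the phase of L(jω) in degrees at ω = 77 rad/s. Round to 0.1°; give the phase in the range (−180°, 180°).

-53.3°

At s = jω = j77:
zero (s+3): 3 + j77 → |·| = √(3²+77²) = √5938 ≈ 77.058, ∠ = arctan(77/3) ≈ 87.77°
zero (s+20): 20 + j77 → |·| = √(20²+77²) = √6329 ≈ 79.555, ∠ = arctan(77/20) ≈ 75.44°
pole (s+2): 2 + j77 → |·| = √(2²+77²) = √5933 ≈ 77.026, ∠ = arctan(77/2) ≈ 88.51°
pole (s+8): 8 + j77 → |·| = √(8²+77²) = √5993 ≈ 77.414, ∠ = arctan(77/8) ≈ 84.07°
pole (s+80): 80 + j77 → |·| = √(80²+77²) = √12329 ≈ 111.04, ∠ = arctan(77/80) ≈ 43.91°
∠L = 163.21° − 216.49° = -53.28°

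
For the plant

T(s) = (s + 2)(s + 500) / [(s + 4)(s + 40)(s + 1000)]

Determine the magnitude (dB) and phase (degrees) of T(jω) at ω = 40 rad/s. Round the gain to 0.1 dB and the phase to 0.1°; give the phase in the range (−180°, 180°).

-41.1 dB, -39.9°

At s = jω = j40:
zero (s+2): 2 + j40 → |·| = √(2²+40²) = √1604 ≈ 40.05, ∠ = arctan(40/2) ≈ 87.14°
zero (s+500): 500 + j40 → |·| = √(500²+40²) = √251600 ≈ 501.6, ∠ = arctan(40/500) ≈ 4.57°
pole (s+4): 4 + j40 → |·| = √(4²+40²) = √1616 ≈ 40.2, ∠ = arctan(40/4) ≈ 84.29°
pole (s+40): 40 + j40 → |·| = √(40²+40²) = √3200 ≈ 56.569, ∠ = arctan(40/40) ≈ 45.00°
pole (s+1000): 1000 + j40 → |·| = √(1000²+40²) = √1001600 ≈ 1000.8, ∠ = arctan(40/1000) ≈ 2.29°
|T| = 1 · 20089 / 2.2759e+06 ≈ 0.0088268
Gain = 20 log₁₀(0.0088268) ≈ -41.08 dB
∠T = 91.71° − 131.58° = -39.87°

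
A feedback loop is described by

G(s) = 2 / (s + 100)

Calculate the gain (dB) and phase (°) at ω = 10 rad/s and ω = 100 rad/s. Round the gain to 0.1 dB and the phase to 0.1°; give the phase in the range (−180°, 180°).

ω = 10: -34.0 dB, -5.7°; ω = 100: -37.0 dB, -45.0°

Substitute s = j10:
Numerator: 2 = 2 + j0
Denominator: (j10) + 100 = 100 + j10
|N| = √(2² + 0²) ≈ 2, ∠N ≈ 0.00°
|D| = √(100² + 10²) ≈ 100.5, ∠D ≈ 5.71°
|G| = 2 / 100.5 ≈ 0.0199
Gain = 20 log₁₀(0.0199) ≈ -34.02 dB
∠G = 0.00° − 5.71° = -5.71°

Substitute s = j100:
Numerator: 2 = 2 + j0
Denominator: (j100) + 100 = 100 + j100
|N| = √(2² + 0²) ≈ 2, ∠N ≈ 0.00°
|D| = √(100² + 100²) ≈ 141.42, ∠D ≈ 45.00°
|G| = 2 / 141.42 ≈ 0.014142
Gain = 20 log₁₀(0.014142) ≈ -36.99 dB
∠G = 0.00° − 45.00° = -45.00°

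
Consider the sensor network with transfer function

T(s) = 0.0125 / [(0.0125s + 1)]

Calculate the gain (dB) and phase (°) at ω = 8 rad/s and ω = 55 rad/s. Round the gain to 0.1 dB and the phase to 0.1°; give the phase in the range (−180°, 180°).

ω = 8: -38.1 dB, -5.7°; ω = 55: -39.7 dB, -34.5°

At ω = 8 rad/s:
pole (1 + j8·0.0125) = 1 + j0.1 → |·| ≈ 1.005, ∠ ≈ 5.71°
|T| = 0.0125 · 1 / (1.005) ≈ 0.012438
Gain = 20 log₁₀(0.012438) ≈ -38.10 dB
∠T = (0°) − (5.71°) = -5.71°

At ω = 55 rad/s:
pole (1 + j55·0.0125) = 1 + j0.6875 → |·| ≈ 1.2135, ∠ ≈ 34.51°
|T| = 0.0125 · 1 / (1.2135) ≈ 0.010301
Gain = 20 log₁₀(0.010301) ≈ -39.74 dB
∠T = (0°) − (34.51°) = -34.51°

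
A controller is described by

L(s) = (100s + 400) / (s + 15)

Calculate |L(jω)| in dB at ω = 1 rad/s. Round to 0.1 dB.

Substitute s = j1:
Numerator: 100(j1) + 400 = 400 + j100
Denominator: (j1) + 15 = 15 + j1
|N| = √(400² + 100²) ≈ 412.31, ∠N ≈ 14.04°
|D| = √(15² + 1²) ≈ 15.033, ∠D ≈ 3.81°
|L| = 412.31 / 15.033 ≈ 27.427
Gain = 20 log₁₀(27.427) ≈ 28.76 dB

28.8 dB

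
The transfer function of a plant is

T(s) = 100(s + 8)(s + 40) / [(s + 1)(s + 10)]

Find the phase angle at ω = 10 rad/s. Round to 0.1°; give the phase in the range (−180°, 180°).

-63.9°

At s = jω = j10:
zero (s+8): 8 + j10 → |·| = √(8²+10²) = √164 ≈ 12.806, ∠ = arctan(10/8) ≈ 51.34°
zero (s+40): 40 + j10 → |·| = √(40²+10²) = √1700 ≈ 41.231, ∠ = arctan(10/40) ≈ 14.04°
pole (s+1): 1 + j10 → |·| = √(1²+10²) = √101 ≈ 10.05, ∠ = arctan(10/1) ≈ 84.29°
pole (s+10): 10 + j10 → |·| = √(10²+10²) = √200 ≈ 14.142, ∠ = arctan(10/10) ≈ 45.00°
∠T = 65.38° − 129.29° = -63.91°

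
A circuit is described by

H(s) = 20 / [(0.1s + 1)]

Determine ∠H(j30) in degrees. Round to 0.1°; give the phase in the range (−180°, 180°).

-71.6°

At ω = 30 rad/s:
pole (1 + j30·0.1) = 1 + j3 → |·| ≈ 3.1623, ∠ ≈ 71.57°
∠H = (0°) − (71.57°) = -71.57°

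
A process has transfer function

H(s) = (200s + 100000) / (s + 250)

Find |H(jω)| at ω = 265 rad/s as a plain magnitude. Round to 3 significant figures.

Substitute s = j265:
Numerator: 200(j265) + 100000 = 100000 + j53000
Denominator: (j265) + 250 = 250 + j265
|N| = √(100000² + 53000²) ≈ 1.1318e+05, ∠N ≈ 27.92°
|D| = √(250² + 265²) ≈ 364.31, ∠D ≈ 46.67°
|H| = 1.1318e+05 / 364.31 ≈ 310.67

311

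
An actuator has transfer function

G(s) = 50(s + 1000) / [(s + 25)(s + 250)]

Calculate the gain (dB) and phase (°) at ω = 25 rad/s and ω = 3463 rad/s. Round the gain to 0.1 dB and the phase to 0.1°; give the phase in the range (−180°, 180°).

ω = 25: 15.0 dB, -49.3°; ω = 3463: -36.5 dB, -101.6°

At s = jω = j25:
zero (s+1000): 1000 + j25 → |·| = √(1000²+25²) = √1000625 ≈ 1000.3, ∠ = arctan(25/1000) ≈ 1.43°
pole (s+25): 25 + j25 → |·| = √(25²+25²) = √1250 ≈ 35.355, ∠ = arctan(25/25) ≈ 45.00°
pole (s+250): 250 + j25 → |·| = √(250²+25²) = √63125 ≈ 251.25, ∠ = arctan(25/250) ≈ 5.71°
|G| = 50 · 1000.3 / 8882.9 ≈ 5.6305
Gain = 20 log₁₀(5.6305) ≈ 15.01 dB
∠G = 1.43° − 50.71° = -49.28°

At s = jω = j3463:
zero (s+1000): 1000 + j3463 → |·| = √(1000²+3463²) = √12992369 ≈ 3604.5, ∠ = arctan(3463/1000) ≈ 73.89°
pole (s+25): 25 + j3463 → |·| = √(25²+3463²) = √11992994 ≈ 3463.1, ∠ = arctan(3463/25) ≈ 89.59°
pole (s+250): 250 + j3463 → |·| = √(250²+3463²) = √12054869 ≈ 3472, ∠ = arctan(3463/250) ≈ 85.87°
|G| = 50 · 3604.5 / 1.2024e+07 ≈ 0.014989
Gain = 20 log₁₀(0.014989) ≈ -36.48 dB
∠G = 73.89° − 175.46° = -101.57°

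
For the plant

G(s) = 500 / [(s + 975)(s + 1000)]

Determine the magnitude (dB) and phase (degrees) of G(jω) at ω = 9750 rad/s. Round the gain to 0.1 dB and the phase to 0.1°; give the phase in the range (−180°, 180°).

-105.7 dB, -168.4°

At s = jω = j9750:
pole (s+975): 975 + j9750 → |·| = √(975²+9750²) = √96013125 ≈ 9798.6, ∠ = arctan(9750/975) ≈ 84.29°
pole (s+1000): 1000 + j9750 → |·| = √(1000²+9750²) = √96062500 ≈ 9801.1, ∠ = arctan(9750/1000) ≈ 84.14°
|G| = 500 / 9.6037e+07 ≈ 5.2063e-06
Gain = 20 log₁₀(5.2063e-06) ≈ -105.67 dB
∠G = 0.00° − 168.43° = -168.43°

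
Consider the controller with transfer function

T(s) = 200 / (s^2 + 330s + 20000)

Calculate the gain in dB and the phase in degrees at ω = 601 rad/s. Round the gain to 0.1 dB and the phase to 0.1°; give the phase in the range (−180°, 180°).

-65.9 dB, -149.8°

Substitute s = j601:
Numerator: 200 = 200 + j0
Denominator: (j601)^2 + 330(j601) + 20000 = -341201 + j198330
|N| = √(200² + 0²) ≈ 200, ∠N ≈ 0.00°
|D| = √(341201² + 198330²) ≈ 3.9466e+05, ∠D ≈ 149.83°
|T| = 200 / 3.9466e+05 ≈ 0.00050677
Gain = 20 log₁₀(0.00050677) ≈ -65.90 dB
∠T = 0.00° − 149.83° = -149.83°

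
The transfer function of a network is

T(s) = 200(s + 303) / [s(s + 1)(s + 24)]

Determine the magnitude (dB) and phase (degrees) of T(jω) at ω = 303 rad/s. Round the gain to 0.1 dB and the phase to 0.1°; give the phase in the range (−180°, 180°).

At s = jω = j303:
zero (s+303): 303 + j303 → |·| = √(303²+303²) = √183618 ≈ 428.51, ∠ = arctan(303/303) ≈ 45.00°
pole (s+1): 1 + j303 → |·| = √(1²+303²) = √91810 ≈ 303, ∠ = arctan(303/1) ≈ 89.81°
pole (s+24): 24 + j303 → |·| = √(24²+303²) = √92385 ≈ 303.95, ∠ = arctan(303/24) ≈ 85.47°
pole at origin: |s| = 303, ∠ = 90.00° (in denominator)
|T| = 200 · 428.51 / 2.7905e+07 ≈ 0.0030712
Gain = 20 log₁₀(0.0030712) ≈ -50.25 dB
∠T = 45.00° − 265.28° = -220.28° ≡ 139.72° (principal value)

-50.3 dB, 139.7°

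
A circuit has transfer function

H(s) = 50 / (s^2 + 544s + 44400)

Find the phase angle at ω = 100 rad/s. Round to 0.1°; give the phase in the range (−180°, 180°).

-57.7°

Substitute s = j100:
Numerator: 50 = 50 + j0
Denominator: (j100)^2 + 544(j100) + 44400 = 34400 + j54400
|N| = √(50² + 0²) ≈ 50, ∠N ≈ 0.00°
|D| = √(34400² + 54400²) ≈ 64364, ∠D ≈ 57.69°
∠H = 0.00° − 57.69° = -57.69°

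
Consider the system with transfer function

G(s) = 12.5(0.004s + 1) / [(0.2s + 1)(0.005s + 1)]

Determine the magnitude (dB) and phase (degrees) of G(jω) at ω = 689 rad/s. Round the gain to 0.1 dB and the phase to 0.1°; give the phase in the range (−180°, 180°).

-22.6 dB, -93.3°

At ω = 689 rad/s:
zero (1 + j689·0.004) = 1 + j2.756 → |·| ≈ 2.9318, ∠ ≈ 70.06°
pole (1 + j689·0.2) = 1 + j137.8 → |·| ≈ 137.8, ∠ ≈ 89.58°
pole (1 + j689·0.005) = 1 + j3.445 → |·| ≈ 3.5872, ∠ ≈ 73.81°
|G| = 12.5 · 2.9318 / (137.8 · 3.5872) ≈ 0.074138
Gain = 20 log₁₀(0.074138) ≈ -22.60 dB
∠G = (70.06°) − (89.58° + 73.81°) = -93.33°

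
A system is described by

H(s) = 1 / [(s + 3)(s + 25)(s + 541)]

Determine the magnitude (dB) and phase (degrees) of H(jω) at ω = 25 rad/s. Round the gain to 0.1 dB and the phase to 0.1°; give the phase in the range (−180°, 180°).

At s = jω = j25:
pole (s+3): 3 + j25 → |·| = √(3²+25²) = √634 ≈ 25.179, ∠ = arctan(25/3) ≈ 83.16°
pole (s+25): 25 + j25 → |·| = √(25²+25²) = √1250 ≈ 35.355, ∠ = arctan(25/25) ≈ 45.00°
pole (s+541): 541 + j25 → |·| = √(541²+25²) = √293306 ≈ 541.58, ∠ = arctan(25/541) ≈ 2.65°
|H| = 1 / 4.8212e+05 ≈ 2.0742e-06
Gain = 20 log₁₀(2.0742e-06) ≈ -113.66 dB
∠H = 0.00° − 130.81° = -130.81°

-113.7 dB, -130.8°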